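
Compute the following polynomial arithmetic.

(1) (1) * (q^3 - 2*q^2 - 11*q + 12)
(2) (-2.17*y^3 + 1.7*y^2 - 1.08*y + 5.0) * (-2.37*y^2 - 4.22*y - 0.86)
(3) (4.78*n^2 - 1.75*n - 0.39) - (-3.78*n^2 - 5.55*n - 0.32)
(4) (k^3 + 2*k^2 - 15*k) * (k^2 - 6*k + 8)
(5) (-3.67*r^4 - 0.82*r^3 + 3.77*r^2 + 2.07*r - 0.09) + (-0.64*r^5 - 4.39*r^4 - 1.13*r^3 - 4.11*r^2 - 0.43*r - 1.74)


(1) = q^3 - 2*q^2 - 11*q + 12
(2) = 5.1429*y^5 + 5.1284*y^4 - 2.7482*y^3 - 8.7544*y^2 - 20.1712*y - 4.3
(3) = 8.56*n^2 + 3.8*n - 0.07
(4) = k^5 - 4*k^4 - 19*k^3 + 106*k^2 - 120*k
(5) = -0.64*r^5 - 8.06*r^4 - 1.95*r^3 - 0.34*r^2 + 1.64*r - 1.83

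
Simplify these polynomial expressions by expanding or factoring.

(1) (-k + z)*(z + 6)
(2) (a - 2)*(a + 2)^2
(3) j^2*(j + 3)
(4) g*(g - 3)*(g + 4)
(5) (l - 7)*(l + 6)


(1) = -k*z - 6*k + z^2 + 6*z
(2) = a^3 + 2*a^2 - 4*a - 8
(3) = j^3 + 3*j^2
(4) = g^3 + g^2 - 12*g
(5) = l^2 - l - 42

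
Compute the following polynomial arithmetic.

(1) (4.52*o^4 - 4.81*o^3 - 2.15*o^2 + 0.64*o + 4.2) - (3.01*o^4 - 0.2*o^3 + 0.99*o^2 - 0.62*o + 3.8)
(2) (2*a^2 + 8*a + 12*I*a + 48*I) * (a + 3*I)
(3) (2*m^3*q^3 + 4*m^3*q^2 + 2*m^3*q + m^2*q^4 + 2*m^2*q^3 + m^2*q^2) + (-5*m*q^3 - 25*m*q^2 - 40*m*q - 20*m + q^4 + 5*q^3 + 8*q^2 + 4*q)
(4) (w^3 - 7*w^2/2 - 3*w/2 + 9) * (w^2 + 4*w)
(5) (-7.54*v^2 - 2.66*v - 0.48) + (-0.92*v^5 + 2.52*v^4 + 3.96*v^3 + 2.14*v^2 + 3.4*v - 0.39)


(1) = 1.51*o^4 - 4.61*o^3 - 3.14*o^2 + 1.26*o + 0.4
(2) = 2*a^3 + 8*a^2 + 18*I*a^2 - 36*a + 72*I*a - 144
(3) = 2*m^3*q^3 + 4*m^3*q^2 + 2*m^3*q + m^2*q^4 + 2*m^2*q^3 + m^2*q^2 - 5*m*q^3 - 25*m*q^2 - 40*m*q - 20*m + q^4 + 5*q^3 + 8*q^2 + 4*q
(4) = w^5 + w^4/2 - 31*w^3/2 + 3*w^2 + 36*w
(5) = -0.92*v^5 + 2.52*v^4 + 3.96*v^3 - 5.4*v^2 + 0.74*v - 0.87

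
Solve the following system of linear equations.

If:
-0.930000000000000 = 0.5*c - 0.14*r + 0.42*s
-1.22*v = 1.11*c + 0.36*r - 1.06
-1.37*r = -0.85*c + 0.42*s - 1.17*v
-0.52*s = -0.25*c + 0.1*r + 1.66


Then:
c = 0.96
r = 1.20
s = -2.96
v = -0.36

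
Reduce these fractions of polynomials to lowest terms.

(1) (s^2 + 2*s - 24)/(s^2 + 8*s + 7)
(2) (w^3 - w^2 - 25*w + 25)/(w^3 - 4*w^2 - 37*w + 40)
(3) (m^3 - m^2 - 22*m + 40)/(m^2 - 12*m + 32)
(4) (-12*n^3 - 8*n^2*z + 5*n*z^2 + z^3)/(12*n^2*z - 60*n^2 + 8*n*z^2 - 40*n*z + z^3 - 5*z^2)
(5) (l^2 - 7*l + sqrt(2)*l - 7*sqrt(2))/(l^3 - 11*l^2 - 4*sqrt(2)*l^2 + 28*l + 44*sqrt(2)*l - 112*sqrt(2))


(1) = (s^2 + 2*s - 24)/(s^2 + 8*s + 7)
(2) = (w - 5)/(w - 8)
(3) = (m^2 + 3*m - 10)/(m - 8)
(4) = (-2*n^2 - n*z + z^2)/(2*n*z - 10*n + z^2 - 5*z)
(5) = (l + sqrt(2))/(l^2 + l*(-4*sqrt(2) - 4) + 16*sqrt(2))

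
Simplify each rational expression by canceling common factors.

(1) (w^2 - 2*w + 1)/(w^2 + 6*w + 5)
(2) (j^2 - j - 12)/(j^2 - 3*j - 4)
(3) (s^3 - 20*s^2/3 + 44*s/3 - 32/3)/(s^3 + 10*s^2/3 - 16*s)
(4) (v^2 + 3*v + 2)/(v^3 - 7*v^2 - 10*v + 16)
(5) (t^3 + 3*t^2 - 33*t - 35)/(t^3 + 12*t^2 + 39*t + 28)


(1) = (w^2 - 2*w + 1)/(w^2 + 6*w + 5)
(2) = (j + 3)/(j + 1)
(3) = (s^2 - 4*s + 4)/(s^2 + 6*s)
(4) = (v + 1)/(v^2 - 9*v + 8)
(5) = (t - 5)/(t + 4)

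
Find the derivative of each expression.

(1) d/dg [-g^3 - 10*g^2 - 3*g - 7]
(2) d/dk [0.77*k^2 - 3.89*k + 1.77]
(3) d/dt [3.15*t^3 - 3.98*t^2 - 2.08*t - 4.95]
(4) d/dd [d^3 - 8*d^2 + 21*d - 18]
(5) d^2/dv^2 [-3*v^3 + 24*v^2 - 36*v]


(1) = -3*g^2 - 20*g - 3
(2) = 1.54*k - 3.89
(3) = 9.45*t^2 - 7.96*t - 2.08
(4) = 3*d^2 - 16*d + 21
(5) = 48 - 18*v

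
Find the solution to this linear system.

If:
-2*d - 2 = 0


Then:
d = -1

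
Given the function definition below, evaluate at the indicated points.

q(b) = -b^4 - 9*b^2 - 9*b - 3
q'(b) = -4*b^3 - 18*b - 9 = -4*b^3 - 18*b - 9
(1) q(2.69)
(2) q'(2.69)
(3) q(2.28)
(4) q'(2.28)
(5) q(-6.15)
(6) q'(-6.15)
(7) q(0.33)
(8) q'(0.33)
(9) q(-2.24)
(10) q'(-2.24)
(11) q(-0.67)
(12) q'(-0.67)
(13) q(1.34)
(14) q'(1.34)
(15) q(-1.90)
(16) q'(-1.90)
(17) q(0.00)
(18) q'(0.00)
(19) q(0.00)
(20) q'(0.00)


(1) = -144.70
(2) = -135.28
(3) = -97.33
(4) = -97.45
(5) = -1718.59
(6) = 1032.13
(7) = -6.96
(8) = -15.08
(9) = -53.17
(10) = 76.28
(11) = -1.21
(12) = 4.26
(13) = -34.44
(14) = -42.74
(15) = -31.42
(16) = 52.64
(17) = -3.00
(18) = -9.00
(19) = -3.00
(20) = -9.00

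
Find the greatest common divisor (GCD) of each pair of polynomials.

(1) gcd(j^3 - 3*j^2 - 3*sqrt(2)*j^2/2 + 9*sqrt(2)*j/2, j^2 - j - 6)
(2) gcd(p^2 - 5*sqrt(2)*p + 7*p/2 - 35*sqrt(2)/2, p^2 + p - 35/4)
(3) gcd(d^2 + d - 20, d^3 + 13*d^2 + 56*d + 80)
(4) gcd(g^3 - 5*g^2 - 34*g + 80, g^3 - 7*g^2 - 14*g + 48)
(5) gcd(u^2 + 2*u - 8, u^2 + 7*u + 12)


(1) = gcd(j*(j - 3)*(j - 3*sqrt(2)/2), (j - 3)*(j + 2)) = j - 3
(2) = gcd((p + 7/2)*(p - 5*sqrt(2)), (p - 5/2)*(p + 7/2)) = p + 7/2
(3) = d + 5
(4) = g^2 - 10*g + 16
(5) = gcd((u - 2)*(u + 4), (u + 3)*(u + 4)) = u + 4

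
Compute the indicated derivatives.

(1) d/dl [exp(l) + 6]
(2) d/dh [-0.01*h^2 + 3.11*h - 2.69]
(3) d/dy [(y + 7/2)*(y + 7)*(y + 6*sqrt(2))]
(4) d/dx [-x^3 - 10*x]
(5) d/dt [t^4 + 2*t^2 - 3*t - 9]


(1) = exp(l)
(2) = 3.11 - 0.02*h
(3) = 3*y^2 + 12*sqrt(2)*y + 21*y + 49/2 + 63*sqrt(2)
(4) = -3*x^2 - 10
(5) = 4*t^3 + 4*t - 3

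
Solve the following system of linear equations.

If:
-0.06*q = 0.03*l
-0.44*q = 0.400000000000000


Then:
l = 1.82
q = -0.91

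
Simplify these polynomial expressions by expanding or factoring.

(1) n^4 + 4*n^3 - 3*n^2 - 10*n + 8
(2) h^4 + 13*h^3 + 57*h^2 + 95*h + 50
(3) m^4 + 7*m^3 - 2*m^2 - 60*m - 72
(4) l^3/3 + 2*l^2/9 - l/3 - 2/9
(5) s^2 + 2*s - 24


(1) = (n - 1)^2*(n + 2)*(n + 4)
(2) = (h + 1)*(h + 2)*(h + 5)^2
(3) = (m - 3)*(m + 2)^2*(m + 6)
(4) = (l/3 + 1/3)*(l - 1)*(l + 2/3)
(5) = (s - 4)*(s + 6)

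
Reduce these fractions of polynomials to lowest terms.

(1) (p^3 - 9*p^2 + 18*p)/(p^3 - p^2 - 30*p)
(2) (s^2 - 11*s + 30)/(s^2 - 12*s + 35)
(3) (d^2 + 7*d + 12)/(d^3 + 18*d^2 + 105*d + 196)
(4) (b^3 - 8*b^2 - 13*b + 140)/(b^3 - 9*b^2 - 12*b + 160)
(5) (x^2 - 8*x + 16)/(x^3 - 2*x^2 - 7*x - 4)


(1) = (p - 3)/(p + 5)
(2) = (s - 6)/(s - 7)
(3) = (d + 3)/(d^2 + 14*d + 49)
(4) = (b - 7)/(b - 8)
(5) = (x - 4)/(x^2 + 2*x + 1)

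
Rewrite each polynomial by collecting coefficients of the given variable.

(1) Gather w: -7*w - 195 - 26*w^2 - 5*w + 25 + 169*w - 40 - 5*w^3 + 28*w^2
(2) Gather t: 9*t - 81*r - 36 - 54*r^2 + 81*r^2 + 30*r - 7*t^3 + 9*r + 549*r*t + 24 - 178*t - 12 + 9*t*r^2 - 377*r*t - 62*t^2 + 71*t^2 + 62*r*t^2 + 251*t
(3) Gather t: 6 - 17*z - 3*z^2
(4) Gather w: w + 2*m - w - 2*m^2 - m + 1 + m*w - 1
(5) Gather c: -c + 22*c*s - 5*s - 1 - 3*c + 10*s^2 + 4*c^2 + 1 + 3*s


(1) = -5*w^3 + 2*w^2 + 157*w - 210
(2) = 27*r^2 - 42*r - 7*t^3 + t^2*(62*r + 9) + t*(9*r^2 + 172*r + 82) - 24
(3) = -3*z^2 - 17*z + 6
(4) = -2*m^2 + m*w + m
(5) = 4*c^2 + c*(22*s - 4) + 10*s^2 - 2*s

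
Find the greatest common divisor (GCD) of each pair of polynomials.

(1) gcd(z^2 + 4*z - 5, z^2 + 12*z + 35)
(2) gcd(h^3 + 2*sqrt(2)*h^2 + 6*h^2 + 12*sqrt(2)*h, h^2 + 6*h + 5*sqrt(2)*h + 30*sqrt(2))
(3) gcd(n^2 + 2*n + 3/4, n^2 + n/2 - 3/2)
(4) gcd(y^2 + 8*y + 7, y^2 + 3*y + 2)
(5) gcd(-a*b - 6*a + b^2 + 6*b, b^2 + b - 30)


(1) = gcd((z - 1)*(z + 5), (z + 5)*(z + 7)) = z + 5
(2) = h + 6
(3) = gcd((n + 1/2)*(n + 3/2), (n - 1)*(n + 3/2)) = n + 3/2
(4) = gcd((y + 1)*(y + 7), (y + 1)*(y + 2)) = y + 1
(5) = b + 6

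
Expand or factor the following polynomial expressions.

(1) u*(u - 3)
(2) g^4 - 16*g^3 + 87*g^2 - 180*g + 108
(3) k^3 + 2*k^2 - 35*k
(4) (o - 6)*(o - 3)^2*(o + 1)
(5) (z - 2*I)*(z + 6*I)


(1) = u^2 - 3*u
(2) = (g - 6)^2*(g - 3)*(g - 1)
(3) = k*(k - 5)*(k + 7)
(4) = o^4 - 11*o^3 + 33*o^2 - 9*o - 54
(5) = z^2 + 4*I*z + 12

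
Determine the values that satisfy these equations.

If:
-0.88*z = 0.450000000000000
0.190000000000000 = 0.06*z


Then:
No Solution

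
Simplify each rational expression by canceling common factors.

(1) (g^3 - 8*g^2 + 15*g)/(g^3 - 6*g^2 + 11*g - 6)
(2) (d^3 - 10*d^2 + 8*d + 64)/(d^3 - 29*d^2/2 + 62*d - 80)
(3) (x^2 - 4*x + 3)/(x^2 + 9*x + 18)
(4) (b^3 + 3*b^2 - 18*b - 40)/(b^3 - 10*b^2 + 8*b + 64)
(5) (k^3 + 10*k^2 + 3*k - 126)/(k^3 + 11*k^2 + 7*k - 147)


(1) = (g^2 - 5*g)/(g^2 - 3*g + 2)
(2) = (2*d + 4)/(2*d - 5)
(3) = (x^2 - 4*x + 3)/(x^2 + 9*x + 18)
(4) = (b + 5)/(b - 8)
(5) = (k + 6)/(k + 7)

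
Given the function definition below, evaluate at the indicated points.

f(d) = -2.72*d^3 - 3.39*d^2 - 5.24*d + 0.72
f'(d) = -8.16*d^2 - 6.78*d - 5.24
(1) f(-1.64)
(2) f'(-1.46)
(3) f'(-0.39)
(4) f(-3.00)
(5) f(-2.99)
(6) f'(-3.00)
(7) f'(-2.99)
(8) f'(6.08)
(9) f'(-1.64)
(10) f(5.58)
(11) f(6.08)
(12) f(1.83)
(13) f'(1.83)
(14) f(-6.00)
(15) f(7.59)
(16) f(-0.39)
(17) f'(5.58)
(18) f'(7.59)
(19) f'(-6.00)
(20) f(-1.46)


(1) = 12.19
(2) = -12.74
(3) = -3.84
(4) = 59.37
(5) = 58.79
(6) = -58.34
(7) = -57.92
(8) = -348.11
(9) = -16.07
(10) = -606.65
(11) = -767.79
(12) = -36.89
(13) = -44.97
(14) = 497.64
(15) = -1423.65
(16) = 2.41
(17) = -297.15
(18) = -526.78
(19) = -258.32
(20) = 9.61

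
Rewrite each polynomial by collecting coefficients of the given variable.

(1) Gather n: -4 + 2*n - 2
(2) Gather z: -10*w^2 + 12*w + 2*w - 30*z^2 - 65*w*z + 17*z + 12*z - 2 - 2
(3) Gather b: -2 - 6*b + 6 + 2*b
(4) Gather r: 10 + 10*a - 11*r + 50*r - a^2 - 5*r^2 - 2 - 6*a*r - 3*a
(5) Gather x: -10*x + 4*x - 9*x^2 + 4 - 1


(1) = 2*n - 6
(2) = -10*w^2 + 14*w - 30*z^2 + z*(29 - 65*w) - 4
(3) = 4 - 4*b
(4) = -a^2 + 7*a - 5*r^2 + r*(39 - 6*a) + 8
(5) = -9*x^2 - 6*x + 3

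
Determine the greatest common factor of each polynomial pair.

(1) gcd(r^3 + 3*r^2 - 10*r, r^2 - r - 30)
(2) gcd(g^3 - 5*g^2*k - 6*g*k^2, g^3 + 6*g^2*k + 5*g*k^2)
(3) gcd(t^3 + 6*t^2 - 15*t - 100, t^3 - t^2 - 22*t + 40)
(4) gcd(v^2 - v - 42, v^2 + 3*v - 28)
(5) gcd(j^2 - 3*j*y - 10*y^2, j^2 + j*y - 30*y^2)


(1) = r + 5
(2) = g^2 + g*k
(3) = gcd((t - 4)*(t + 5)^2, (t - 4)*(t - 2)*(t + 5)) = t^2 + t - 20
(4) = gcd((v - 7)*(v + 6), (v - 4)*(v + 7)) = 1
(5) = gcd((j - 5*y)*(j + 2*y), (j - 5*y)*(j + 6*y)) = -j + 5*y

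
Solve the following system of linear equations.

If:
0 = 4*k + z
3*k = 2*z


Then:
k = 0
z = 0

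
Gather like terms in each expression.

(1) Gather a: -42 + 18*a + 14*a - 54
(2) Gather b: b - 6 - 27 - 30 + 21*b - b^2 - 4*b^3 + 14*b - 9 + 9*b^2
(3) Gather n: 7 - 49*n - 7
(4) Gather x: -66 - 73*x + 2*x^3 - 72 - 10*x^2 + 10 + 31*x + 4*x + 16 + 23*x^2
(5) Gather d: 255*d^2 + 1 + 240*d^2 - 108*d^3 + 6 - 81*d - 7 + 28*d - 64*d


(1) = 32*a - 96
(2) = -4*b^3 + 8*b^2 + 36*b - 72
(3) = -49*n
(4) = 2*x^3 + 13*x^2 - 38*x - 112
(5) = -108*d^3 + 495*d^2 - 117*d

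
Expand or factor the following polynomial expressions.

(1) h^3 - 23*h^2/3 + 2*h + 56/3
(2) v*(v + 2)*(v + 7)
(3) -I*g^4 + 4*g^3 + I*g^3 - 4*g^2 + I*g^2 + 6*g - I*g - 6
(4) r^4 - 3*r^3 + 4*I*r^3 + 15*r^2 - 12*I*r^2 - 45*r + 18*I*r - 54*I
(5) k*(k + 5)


(1) = (h - 7)*(h - 2)*(h + 4/3)
(2) = v^3 + 9*v^2 + 14*v
(3) = (g - I)*(g + 2*I)*(g + 3*I)*(-I*g + I)
(4) = (r - 3)*(r - 3*I)*(r + I)*(r + 6*I)
(5) = k^2 + 5*k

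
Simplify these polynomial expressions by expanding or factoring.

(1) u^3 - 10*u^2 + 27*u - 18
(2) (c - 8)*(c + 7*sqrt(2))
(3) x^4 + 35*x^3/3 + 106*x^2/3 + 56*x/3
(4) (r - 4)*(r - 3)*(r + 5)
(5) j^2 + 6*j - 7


(1) = (u - 6)*(u - 3)*(u - 1)
(2) = c^2 - 8*c + 7*sqrt(2)*c - 56*sqrt(2)
(3) = x*(x + 2/3)*(x + 4)*(x + 7)
(4) = r^3 - 2*r^2 - 23*r + 60
(5) = (j - 1)*(j + 7)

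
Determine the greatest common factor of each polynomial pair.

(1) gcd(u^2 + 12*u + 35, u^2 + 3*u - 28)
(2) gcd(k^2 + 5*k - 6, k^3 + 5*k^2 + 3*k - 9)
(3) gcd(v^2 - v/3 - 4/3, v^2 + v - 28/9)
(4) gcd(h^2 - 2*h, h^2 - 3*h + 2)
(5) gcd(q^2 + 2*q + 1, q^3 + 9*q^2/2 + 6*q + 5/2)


(1) = u + 7
(2) = k - 1
(3) = gcd((v - 4/3)*(v + 1), (v - 4/3)*(v + 7/3)) = v - 4/3
(4) = h - 2
(5) = q^2 + 2*q + 1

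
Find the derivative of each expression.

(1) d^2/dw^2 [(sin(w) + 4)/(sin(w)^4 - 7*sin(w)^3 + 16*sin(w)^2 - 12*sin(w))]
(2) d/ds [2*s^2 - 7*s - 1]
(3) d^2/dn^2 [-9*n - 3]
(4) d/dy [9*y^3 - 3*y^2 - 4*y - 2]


(1) = (-9*sin(w)^4 - 23*sin(w)^3 + 372*sin(w)^2 - 756*sin(w) - 2 + 960/sin(w) - 864/sin(w)^2 + 288/sin(w)^3)/((sin(w) - 3)^3*(sin(w) - 2)^4)
(2) = 4*s - 7
(3) = 0
(4) = 27*y^2 - 6*y - 4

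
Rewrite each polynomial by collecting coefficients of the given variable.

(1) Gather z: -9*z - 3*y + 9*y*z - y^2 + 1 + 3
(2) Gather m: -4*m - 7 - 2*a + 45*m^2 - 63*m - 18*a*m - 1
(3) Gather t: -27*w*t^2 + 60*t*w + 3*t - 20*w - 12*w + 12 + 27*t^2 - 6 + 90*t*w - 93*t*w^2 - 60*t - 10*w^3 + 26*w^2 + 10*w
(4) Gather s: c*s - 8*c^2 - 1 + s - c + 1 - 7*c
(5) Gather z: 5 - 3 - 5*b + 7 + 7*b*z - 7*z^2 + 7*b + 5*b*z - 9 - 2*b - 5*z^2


(1) = -y^2 - 3*y + z*(9*y - 9) + 4
(2) = -2*a + 45*m^2 + m*(-18*a - 67) - 8
(3) = t^2*(27 - 27*w) + t*(-93*w^2 + 150*w - 57) - 10*w^3 + 26*w^2 - 22*w + 6
(4) = -8*c^2 - 8*c + s*(c + 1)
(5) = 12*b*z - 12*z^2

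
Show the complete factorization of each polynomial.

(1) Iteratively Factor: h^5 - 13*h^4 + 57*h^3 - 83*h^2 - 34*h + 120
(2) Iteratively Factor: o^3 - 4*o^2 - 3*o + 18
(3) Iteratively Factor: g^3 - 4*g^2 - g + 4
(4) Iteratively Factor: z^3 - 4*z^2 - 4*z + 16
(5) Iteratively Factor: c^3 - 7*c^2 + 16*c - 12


(1) = (h + 1)*(h^4 - 14*h^3 + 71*h^2 - 154*h + 120) = (h - 2)*(h + 1)*(h^3 - 12*h^2 + 47*h - 60) = (h - 5)*(h - 2)*(h + 1)*(h^2 - 7*h + 12) = (h - 5)*(h - 3)*(h - 2)*(h + 1)*(h - 4)
(2) = (o - 3)*(o^2 - o - 6) = (o - 3)*(o + 2)*(o - 3)
(3) = (g + 1)*(g^2 - 5*g + 4) = (g - 1)*(g + 1)*(g - 4)
(4) = (z - 2)*(z^2 - 2*z - 8) = (z - 4)*(z - 2)*(z + 2)
(5) = (c - 2)*(c^2 - 5*c + 6) = (c - 2)^2*(c - 3)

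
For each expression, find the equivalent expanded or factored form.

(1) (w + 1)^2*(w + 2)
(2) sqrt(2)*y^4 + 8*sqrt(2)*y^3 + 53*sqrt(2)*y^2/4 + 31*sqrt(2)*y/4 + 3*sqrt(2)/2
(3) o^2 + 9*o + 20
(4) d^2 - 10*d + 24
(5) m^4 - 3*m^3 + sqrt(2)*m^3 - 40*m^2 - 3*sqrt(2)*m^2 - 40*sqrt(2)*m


(1) = w^3 + 4*w^2 + 5*w + 2
(2) = (y + 1/2)*(y + 1)*(y + 6)*(sqrt(2)*y + sqrt(2)/2)
(3) = (o + 4)*(o + 5)
(4) = (d - 6)*(d - 4)
(5) = m*(m - 8)*(m + 5)*(m + sqrt(2))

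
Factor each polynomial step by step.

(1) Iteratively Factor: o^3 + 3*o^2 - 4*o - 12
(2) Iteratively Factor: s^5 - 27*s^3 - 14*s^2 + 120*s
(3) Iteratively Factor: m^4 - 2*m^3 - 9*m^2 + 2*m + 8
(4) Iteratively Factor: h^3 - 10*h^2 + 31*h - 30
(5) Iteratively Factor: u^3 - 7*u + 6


(1) = (o - 2)*(o^2 + 5*o + 6) = (o - 2)*(o + 3)*(o + 2)
(2) = (s - 5)*(s^4 + 5*s^3 - 2*s^2 - 24*s) = (s - 5)*(s + 4)*(s^3 + s^2 - 6*s) = (s - 5)*(s - 2)*(s + 4)*(s^2 + 3*s) = (s - 5)*(s - 2)*(s + 3)*(s + 4)*(s)
(3) = (m - 4)*(m^3 + 2*m^2 - m - 2) = (m - 4)*(m + 1)*(m^2 + m - 2) = (m - 4)*(m - 1)*(m + 1)*(m + 2)
(4) = (h - 5)*(h^2 - 5*h + 6) = (h - 5)*(h - 2)*(h - 3)
(5) = (u + 3)*(u^2 - 3*u + 2) = (u - 2)*(u + 3)*(u - 1)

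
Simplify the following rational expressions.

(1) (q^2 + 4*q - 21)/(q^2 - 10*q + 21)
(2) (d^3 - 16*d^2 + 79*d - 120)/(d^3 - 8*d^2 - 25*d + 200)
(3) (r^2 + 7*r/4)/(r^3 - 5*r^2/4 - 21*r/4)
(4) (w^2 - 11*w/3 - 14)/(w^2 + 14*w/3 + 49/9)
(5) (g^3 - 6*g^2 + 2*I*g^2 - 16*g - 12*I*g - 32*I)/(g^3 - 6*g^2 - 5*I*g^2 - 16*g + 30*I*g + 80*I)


(1) = (q + 7)/(q - 7)
(2) = (d - 3)/(d + 5)
(3) = 1/(r - 3)
(4) = (3*w - 18)/(3*w + 7)
(5) = (g + 2*I)/(g - 5*I)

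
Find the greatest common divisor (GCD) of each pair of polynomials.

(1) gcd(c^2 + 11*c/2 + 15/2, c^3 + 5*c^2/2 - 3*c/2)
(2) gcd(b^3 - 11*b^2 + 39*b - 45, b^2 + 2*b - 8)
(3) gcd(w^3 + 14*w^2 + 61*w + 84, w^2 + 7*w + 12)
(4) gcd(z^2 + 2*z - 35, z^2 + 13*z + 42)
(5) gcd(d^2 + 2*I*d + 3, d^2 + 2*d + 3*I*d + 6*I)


(1) = gcd((c + 5/2)*(c + 3), c*(c - 1/2)*(c + 3)) = c + 3
(2) = gcd((b - 5)*(b - 3)^2, (b - 2)*(b + 4)) = 1
(3) = w^2 + 7*w + 12
(4) = z + 7
(5) = gcd((d - I)*(d + 3*I), (d + 2)*(d + 3*I)) = d + 3*I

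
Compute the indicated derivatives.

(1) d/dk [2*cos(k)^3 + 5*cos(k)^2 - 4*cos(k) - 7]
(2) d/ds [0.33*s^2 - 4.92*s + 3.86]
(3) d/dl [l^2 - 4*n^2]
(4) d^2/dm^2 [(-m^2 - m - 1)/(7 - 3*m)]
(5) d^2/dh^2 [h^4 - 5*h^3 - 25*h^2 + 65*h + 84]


(1) = 2*(-3*cos(k)^2 - 5*cos(k) + 2)*sin(k)
(2) = 0.66*s - 4.92
(3) = 2*l
(4) = 158/(27*m^3 - 189*m^2 + 441*m - 343)
(5) = 12*h^2 - 30*h - 50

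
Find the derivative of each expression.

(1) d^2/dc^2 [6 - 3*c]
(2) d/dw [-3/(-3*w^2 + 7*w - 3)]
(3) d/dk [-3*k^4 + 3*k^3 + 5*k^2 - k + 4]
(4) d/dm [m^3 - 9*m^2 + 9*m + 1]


(1) = 0
(2) = 3*(7 - 6*w)/(3*w^2 - 7*w + 3)^2
(3) = -12*k^3 + 9*k^2 + 10*k - 1
(4) = 3*m^2 - 18*m + 9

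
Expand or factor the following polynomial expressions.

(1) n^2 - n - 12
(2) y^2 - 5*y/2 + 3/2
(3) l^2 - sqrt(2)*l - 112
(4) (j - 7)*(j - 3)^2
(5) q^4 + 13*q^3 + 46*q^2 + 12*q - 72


(1) = (n - 4)*(n + 3)
(2) = (y - 3/2)*(y - 1)
(3) = (l - 8*sqrt(2))*(l + 7*sqrt(2))
(4) = j^3 - 13*j^2 + 51*j - 63
(5) = (q - 1)*(q + 2)*(q + 6)^2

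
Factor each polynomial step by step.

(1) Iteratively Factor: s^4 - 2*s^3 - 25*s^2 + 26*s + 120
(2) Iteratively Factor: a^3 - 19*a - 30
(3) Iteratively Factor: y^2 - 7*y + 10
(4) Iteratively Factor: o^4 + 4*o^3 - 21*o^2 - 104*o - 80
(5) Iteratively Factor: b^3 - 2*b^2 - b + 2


(1) = (s + 2)*(s^3 - 4*s^2 - 17*s + 60) = (s + 2)*(s + 4)*(s^2 - 8*s + 15) = (s - 5)*(s + 2)*(s + 4)*(s - 3)
(2) = (a + 3)*(a^2 - 3*a - 10) = (a - 5)*(a + 3)*(a + 2)
(3) = (y - 2)*(y - 5)
(4) = (o + 4)*(o^3 - 21*o - 20) = (o + 1)*(o + 4)*(o^2 - o - 20) = (o + 1)*(o + 4)^2*(o - 5)
(5) = (b + 1)*(b^2 - 3*b + 2) = (b - 1)*(b + 1)*(b - 2)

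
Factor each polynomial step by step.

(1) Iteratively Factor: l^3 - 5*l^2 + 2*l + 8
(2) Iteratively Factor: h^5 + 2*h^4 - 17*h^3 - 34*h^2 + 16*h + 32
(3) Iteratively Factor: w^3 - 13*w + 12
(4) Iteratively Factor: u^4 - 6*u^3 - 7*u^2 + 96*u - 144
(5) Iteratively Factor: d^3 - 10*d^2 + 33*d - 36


(1) = (l - 4)*(l^2 - l - 2) = (l - 4)*(l + 1)*(l - 2)
(2) = (h + 1)*(h^4 + h^3 - 18*h^2 - 16*h + 32) = (h + 1)*(h + 2)*(h^3 - h^2 - 16*h + 16) = (h - 4)*(h + 1)*(h + 2)*(h^2 + 3*h - 4) = (h - 4)*(h + 1)*(h + 2)*(h + 4)*(h - 1)
(3) = (w + 4)*(w^2 - 4*w + 3) = (w - 3)*(w + 4)*(w - 1)
(4) = (u - 3)*(u^3 - 3*u^2 - 16*u + 48) = (u - 4)*(u - 3)*(u^2 + u - 12) = (u - 4)*(u - 3)^2*(u + 4)
(5) = (d - 3)*(d^2 - 7*d + 12) = (d - 3)^2*(d - 4)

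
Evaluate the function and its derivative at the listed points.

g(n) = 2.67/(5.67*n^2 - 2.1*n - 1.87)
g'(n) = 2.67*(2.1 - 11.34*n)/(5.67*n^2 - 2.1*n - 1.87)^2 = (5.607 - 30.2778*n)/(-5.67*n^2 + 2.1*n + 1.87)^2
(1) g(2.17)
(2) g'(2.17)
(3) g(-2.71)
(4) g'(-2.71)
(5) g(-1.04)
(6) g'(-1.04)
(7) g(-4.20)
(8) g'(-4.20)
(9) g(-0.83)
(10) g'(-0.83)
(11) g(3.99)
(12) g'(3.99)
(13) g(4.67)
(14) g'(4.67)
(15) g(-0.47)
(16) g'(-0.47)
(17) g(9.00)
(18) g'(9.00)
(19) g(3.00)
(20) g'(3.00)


(1) = 0.13
(2) = -0.15
(3) = 0.06
(4) = 0.04
(5) = 0.41
(6) = 0.89
(7) = 0.02
(8) = 0.01
(9) = 0.71
(10) = 2.15
(11) = 0.03
(12) = -0.02
(13) = 0.02
(14) = -0.01
(15) = 7.23
(16) = 145.30
(17) = 0.01
(18) = -0.00
(19) = 0.06
(20) = -0.05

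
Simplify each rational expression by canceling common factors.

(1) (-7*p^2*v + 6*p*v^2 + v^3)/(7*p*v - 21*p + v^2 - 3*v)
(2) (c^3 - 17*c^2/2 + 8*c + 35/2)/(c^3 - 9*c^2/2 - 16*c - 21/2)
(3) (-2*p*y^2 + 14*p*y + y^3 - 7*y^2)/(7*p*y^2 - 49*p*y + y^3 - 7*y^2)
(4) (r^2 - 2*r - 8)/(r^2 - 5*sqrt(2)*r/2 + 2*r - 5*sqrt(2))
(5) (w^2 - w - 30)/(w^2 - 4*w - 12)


(1) = (-p*v + v^2)/(v - 3)
(2) = (2*c - 5)/(2*c + 3)
(3) = (-2*p + y)/(7*p + y)
(4) = (2*r - 8)/(2*r - 5*sqrt(2))
(5) = (w + 5)/(w + 2)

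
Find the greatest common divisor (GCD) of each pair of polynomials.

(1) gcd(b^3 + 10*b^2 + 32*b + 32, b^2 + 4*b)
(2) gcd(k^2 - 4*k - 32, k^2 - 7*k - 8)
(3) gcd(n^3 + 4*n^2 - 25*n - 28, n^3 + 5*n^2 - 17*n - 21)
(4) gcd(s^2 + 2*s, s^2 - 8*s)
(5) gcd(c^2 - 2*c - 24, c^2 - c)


(1) = gcd((b + 2)*(b + 4)^2, b*(b + 4)) = b + 4
(2) = k - 8
(3) = n^2 + 8*n + 7
(4) = s
(5) = gcd((c - 6)*(c + 4), c*(c - 1)) = 1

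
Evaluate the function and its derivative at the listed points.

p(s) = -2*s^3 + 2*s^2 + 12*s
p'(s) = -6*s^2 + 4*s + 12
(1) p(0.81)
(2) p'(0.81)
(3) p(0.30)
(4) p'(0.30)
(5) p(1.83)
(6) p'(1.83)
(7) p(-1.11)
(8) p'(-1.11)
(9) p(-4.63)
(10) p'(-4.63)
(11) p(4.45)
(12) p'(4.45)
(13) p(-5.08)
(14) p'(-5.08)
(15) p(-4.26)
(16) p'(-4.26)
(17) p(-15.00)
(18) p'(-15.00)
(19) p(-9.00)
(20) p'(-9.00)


(1) = 9.97
(2) = 11.30
(3) = 3.73
(4) = 12.66
(5) = 16.40
(6) = -0.77
(7) = -8.12
(8) = 0.17
(9) = 185.82
(10) = -135.14
(11) = -83.24
(12) = -89.02
(13) = 252.85
(14) = -163.16
(15) = 139.79
(16) = -113.93
(17) = 7020.00
(18) = -1398.00
(19) = 1512.00
(20) = -510.00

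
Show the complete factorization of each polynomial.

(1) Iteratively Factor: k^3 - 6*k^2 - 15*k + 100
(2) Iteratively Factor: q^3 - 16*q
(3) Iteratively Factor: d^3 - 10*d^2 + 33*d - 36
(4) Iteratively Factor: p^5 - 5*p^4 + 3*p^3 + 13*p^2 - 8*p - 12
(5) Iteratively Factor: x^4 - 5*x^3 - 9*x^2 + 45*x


(1) = (k + 4)*(k^2 - 10*k + 25) = (k - 5)*(k + 4)*(k - 5)
(2) = (q)*(q^2 - 16) = q*(q + 4)*(q - 4)
(3) = (d - 3)*(d^2 - 7*d + 12) = (d - 4)*(d - 3)*(d - 3)
(4) = (p + 1)*(p^4 - 6*p^3 + 9*p^2 + 4*p - 12) = (p - 2)*(p + 1)*(p^3 - 4*p^2 + p + 6) = (p - 3)*(p - 2)*(p + 1)*(p^2 - p - 2) = (p - 3)*(p - 2)^2*(p + 1)*(p + 1)
(5) = (x - 3)*(x^3 - 2*x^2 - 15*x) = (x - 5)*(x - 3)*(x^2 + 3*x) = (x - 5)*(x - 3)*(x + 3)*(x)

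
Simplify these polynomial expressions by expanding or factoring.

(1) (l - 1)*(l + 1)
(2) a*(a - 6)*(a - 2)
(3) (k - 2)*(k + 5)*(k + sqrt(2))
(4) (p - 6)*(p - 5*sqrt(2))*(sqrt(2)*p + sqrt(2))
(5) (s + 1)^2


(1) = l^2 - 1
(2) = a^3 - 8*a^2 + 12*a
(3) = k^3 + sqrt(2)*k^2 + 3*k^2 - 10*k + 3*sqrt(2)*k - 10*sqrt(2)
(4) = sqrt(2)*p^3 - 10*p^2 - 5*sqrt(2)*p^2 - 6*sqrt(2)*p + 50*p + 60
(5) = s^2 + 2*s + 1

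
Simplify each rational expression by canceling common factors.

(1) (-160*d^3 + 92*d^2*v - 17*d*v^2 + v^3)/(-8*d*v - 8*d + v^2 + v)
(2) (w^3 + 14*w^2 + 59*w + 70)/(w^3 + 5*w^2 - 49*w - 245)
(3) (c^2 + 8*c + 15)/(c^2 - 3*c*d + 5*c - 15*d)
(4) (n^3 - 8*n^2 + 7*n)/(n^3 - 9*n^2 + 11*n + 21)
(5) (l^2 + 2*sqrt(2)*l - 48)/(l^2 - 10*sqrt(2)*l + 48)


(1) = (20*d^2 - 9*d*v + v^2)/(v + 1)
(2) = (w + 2)/(w - 7)
(3) = (c + 3)/(c - 3*d)
(4) = (n^2 - n)/(n^2 - 2*n - 3)
(5) = (l + 6*sqrt(2))/(l - 6*sqrt(2))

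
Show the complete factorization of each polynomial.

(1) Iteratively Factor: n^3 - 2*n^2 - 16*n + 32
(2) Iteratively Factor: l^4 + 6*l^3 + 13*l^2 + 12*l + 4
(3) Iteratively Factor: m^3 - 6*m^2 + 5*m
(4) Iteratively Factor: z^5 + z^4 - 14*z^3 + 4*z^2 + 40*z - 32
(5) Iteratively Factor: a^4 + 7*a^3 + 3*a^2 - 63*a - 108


(1) = (n + 4)*(n^2 - 6*n + 8) = (n - 4)*(n + 4)*(n - 2)
(2) = (l + 2)*(l^3 + 4*l^2 + 5*l + 2) = (l + 1)*(l + 2)*(l^2 + 3*l + 2) = (l + 1)*(l + 2)^2*(l + 1)
(3) = (m - 5)*(m^2 - m) = m*(m - 5)*(m - 1)
(4) = (z - 1)*(z^4 + 2*z^3 - 12*z^2 - 8*z + 32) = (z - 2)*(z - 1)*(z^3 + 4*z^2 - 4*z - 16) = (z - 2)^2*(z - 1)*(z^2 + 6*z + 8) = (z - 2)^2*(z - 1)*(z + 2)*(z + 4)
(5) = (a + 3)*(a^3 + 4*a^2 - 9*a - 36) = (a + 3)*(a + 4)*(a^2 - 9) = (a - 3)*(a + 3)*(a + 4)*(a + 3)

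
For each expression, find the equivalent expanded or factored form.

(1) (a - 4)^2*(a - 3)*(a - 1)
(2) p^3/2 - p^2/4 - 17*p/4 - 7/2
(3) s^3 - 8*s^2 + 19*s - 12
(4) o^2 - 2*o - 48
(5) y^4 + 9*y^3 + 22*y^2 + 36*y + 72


(1) = a^4 - 12*a^3 + 51*a^2 - 88*a + 48
(2) = (p/2 + 1/2)*(p - 7/2)*(p + 2)
(3) = (s - 4)*(s - 3)*(s - 1)
(4) = (o - 8)*(o + 6)
(5) = (y + 3)*(y + 6)*(y - 2*I)*(y + 2*I)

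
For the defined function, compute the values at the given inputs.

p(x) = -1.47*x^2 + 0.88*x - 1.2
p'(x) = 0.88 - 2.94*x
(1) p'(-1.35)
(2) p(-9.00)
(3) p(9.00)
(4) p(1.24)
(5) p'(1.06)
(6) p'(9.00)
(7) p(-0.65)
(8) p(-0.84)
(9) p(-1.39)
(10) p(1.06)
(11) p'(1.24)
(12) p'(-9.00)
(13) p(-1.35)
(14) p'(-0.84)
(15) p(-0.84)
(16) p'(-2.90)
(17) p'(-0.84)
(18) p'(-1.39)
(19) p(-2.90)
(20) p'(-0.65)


(1) = 4.85
(2) = -128.19
(3) = -112.35
(4) = -2.37
(5) = -2.24
(6) = -25.58
(7) = -2.39
(8) = -2.98
(9) = -5.26
(10) = -1.92
(11) = -2.77
(12) = 27.34
(13) = -5.07
(14) = 3.35
(15) = -2.98
(16) = 9.41
(17) = 3.35
(18) = 4.97
(19) = -16.11
(20) = 2.79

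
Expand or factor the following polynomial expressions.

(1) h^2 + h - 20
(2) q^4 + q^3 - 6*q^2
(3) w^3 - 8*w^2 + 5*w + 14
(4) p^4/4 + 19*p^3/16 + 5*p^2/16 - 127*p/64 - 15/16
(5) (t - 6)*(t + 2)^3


(1) = (h - 4)*(h + 5)
(2) = q^2*(q - 2)*(q + 3)
(3) = (w - 7)*(w - 2)*(w + 1)
(4) = (p/4 + 1)*(p - 5/4)*(p + 1/2)*(p + 3/2)
(5) = t^4 - 24*t^2 - 64*t - 48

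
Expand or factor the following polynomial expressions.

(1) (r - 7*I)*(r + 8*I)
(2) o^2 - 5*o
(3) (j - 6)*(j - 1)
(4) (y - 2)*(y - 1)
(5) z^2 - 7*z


(1) = r^2 + I*r + 56
(2) = o*(o - 5)
(3) = j^2 - 7*j + 6
(4) = y^2 - 3*y + 2
(5) = z*(z - 7)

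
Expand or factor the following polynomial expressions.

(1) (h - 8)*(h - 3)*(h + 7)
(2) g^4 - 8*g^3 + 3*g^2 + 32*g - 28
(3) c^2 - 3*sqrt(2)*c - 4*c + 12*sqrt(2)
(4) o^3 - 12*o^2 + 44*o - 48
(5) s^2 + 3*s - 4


(1) = h^3 - 4*h^2 - 53*h + 168
(2) = (g - 7)*(g - 2)*(g - 1)*(g + 2)
(3) = (c - 4)*(c - 3*sqrt(2))
(4) = (o - 6)*(o - 4)*(o - 2)
(5) = (s - 1)*(s + 4)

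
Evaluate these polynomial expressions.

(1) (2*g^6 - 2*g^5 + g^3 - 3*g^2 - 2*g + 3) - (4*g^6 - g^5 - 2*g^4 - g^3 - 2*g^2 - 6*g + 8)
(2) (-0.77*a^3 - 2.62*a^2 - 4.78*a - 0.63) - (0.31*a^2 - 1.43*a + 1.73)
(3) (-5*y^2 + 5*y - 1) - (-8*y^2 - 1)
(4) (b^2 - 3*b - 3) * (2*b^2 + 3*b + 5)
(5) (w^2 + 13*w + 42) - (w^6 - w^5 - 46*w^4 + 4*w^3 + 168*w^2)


(1) = -2*g^6 - g^5 + 2*g^4 + 2*g^3 - g^2 + 4*g - 5
(2) = -0.77*a^3 - 2.93*a^2 - 3.35*a - 2.36
(3) = 3*y^2 + 5*y
(4) = 2*b^4 - 3*b^3 - 10*b^2 - 24*b - 15
(5) = -w^6 + w^5 + 46*w^4 - 4*w^3 - 167*w^2 + 13*w + 42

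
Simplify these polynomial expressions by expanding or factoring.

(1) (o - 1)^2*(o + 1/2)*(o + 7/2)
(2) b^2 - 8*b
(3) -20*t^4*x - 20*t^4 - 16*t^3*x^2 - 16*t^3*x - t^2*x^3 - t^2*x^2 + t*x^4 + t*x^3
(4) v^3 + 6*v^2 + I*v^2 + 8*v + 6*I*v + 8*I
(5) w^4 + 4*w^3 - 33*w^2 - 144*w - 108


(1) = o^4 + 2*o^3 - 21*o^2/4 + o/2 + 7/4
(2) = b*(b - 8)
(3) = (-5*t + x)*(2*t + x)^2*(t*x + t)
(4) = (v + 2)*(v + 4)*(v + I)
(5) = (w - 6)*(w + 1)*(w + 3)*(w + 6)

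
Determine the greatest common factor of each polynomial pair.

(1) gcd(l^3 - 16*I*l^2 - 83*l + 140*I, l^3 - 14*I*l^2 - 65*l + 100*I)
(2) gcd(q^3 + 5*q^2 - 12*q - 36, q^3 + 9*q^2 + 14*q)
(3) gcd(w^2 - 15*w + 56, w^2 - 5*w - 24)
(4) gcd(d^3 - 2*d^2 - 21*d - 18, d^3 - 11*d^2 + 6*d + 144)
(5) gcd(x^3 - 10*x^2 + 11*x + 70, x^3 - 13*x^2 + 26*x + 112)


(1) = l^2 - 9*I*l - 20
(2) = q + 2
(3) = gcd((w - 8)*(w - 7), (w - 8)*(w + 3)) = w - 8
(4) = d^2 - 3*d - 18
(5) = gcd((x - 7)*(x - 5)*(x + 2), (x - 8)*(x - 7)*(x + 2)) = x^2 - 5*x - 14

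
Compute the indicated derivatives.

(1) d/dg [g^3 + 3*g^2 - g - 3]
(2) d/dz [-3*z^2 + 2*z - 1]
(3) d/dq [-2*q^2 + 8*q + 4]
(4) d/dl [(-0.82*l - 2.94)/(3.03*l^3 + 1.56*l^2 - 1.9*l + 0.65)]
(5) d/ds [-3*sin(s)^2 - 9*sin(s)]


(1) = 3*g^2 + 6*g - 1
(2) = 2 - 6*z
(3) = 8 - 4*q
(4) = (4.9692*l^3 + 28.0038*l^2 + 9.1728*l - 6.119)/(9.1809*l^6 + 9.4536*l^5 - 9.0804*l^4 - 1.989*l^3 + 5.638*l^2 - 2.47*l + 0.4225)
(5) = -3*(2*sin(s) + 3)*cos(s)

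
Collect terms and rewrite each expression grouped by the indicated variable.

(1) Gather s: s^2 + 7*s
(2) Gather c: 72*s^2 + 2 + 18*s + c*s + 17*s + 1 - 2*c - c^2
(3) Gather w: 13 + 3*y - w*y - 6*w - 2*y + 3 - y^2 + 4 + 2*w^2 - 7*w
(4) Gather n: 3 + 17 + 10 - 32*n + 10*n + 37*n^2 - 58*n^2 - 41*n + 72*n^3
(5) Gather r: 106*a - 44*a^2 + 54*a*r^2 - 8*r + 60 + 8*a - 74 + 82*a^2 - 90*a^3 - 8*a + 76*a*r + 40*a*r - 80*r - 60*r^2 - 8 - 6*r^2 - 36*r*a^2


(1) = s^2 + 7*s
(2) = -c^2 + c*(s - 2) + 72*s^2 + 35*s + 3
(3) = 2*w^2 + w*(-y - 13) - y^2 + y + 20
(4) = 72*n^3 - 21*n^2 - 63*n + 30
(5) = -90*a^3 + 38*a^2 + 106*a + r^2*(54*a - 66) + r*(-36*a^2 + 116*a - 88) - 22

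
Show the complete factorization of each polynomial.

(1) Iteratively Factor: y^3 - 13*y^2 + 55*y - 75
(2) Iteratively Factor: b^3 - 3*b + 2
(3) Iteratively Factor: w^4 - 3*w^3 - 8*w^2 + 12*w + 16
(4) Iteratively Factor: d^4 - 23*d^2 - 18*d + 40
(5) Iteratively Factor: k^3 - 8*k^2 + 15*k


(1) = (y - 3)*(y^2 - 10*y + 25) = (y - 5)*(y - 3)*(y - 5)
(2) = (b - 1)*(b^2 + b - 2) = (b - 1)*(b + 2)*(b - 1)
(3) = (w + 2)*(w^3 - 5*w^2 + 2*w + 8) = (w - 2)*(w + 2)*(w^2 - 3*w - 4) = (w - 2)*(w + 1)*(w + 2)*(w - 4)
(4) = (d - 1)*(d^3 + d^2 - 22*d - 40) = (d - 5)*(d - 1)*(d^2 + 6*d + 8) = (d - 5)*(d - 1)*(d + 2)*(d + 4)
(5) = (k - 5)*(k^2 - 3*k) = k*(k - 5)*(k - 3)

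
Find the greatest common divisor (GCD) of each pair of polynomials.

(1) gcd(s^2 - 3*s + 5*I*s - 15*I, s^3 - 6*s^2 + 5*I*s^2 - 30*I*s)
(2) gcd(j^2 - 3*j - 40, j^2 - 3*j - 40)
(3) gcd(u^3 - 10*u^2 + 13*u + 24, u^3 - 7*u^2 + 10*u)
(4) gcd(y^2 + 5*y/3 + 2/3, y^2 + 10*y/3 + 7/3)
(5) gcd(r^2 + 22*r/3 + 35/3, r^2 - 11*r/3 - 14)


(1) = s + 5*I
(2) = gcd((j - 8)*(j + 5), (j - 8)*(j + 5)) = j^2 - 3*j - 40
(3) = gcd((u - 8)*(u - 3)*(u + 1), u*(u - 5)*(u - 2)) = 1
(4) = gcd((y + 2/3)*(y + 1), (y + 1)*(y + 7/3)) = y + 1
(5) = r + 7/3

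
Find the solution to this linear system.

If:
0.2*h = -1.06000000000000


Then:
h = -5.30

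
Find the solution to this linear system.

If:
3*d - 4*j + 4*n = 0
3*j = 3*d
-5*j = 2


Then:
d = -2/5
j = -2/5
n = -1/10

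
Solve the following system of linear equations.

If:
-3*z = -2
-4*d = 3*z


Then:
d = -1/2
z = 2/3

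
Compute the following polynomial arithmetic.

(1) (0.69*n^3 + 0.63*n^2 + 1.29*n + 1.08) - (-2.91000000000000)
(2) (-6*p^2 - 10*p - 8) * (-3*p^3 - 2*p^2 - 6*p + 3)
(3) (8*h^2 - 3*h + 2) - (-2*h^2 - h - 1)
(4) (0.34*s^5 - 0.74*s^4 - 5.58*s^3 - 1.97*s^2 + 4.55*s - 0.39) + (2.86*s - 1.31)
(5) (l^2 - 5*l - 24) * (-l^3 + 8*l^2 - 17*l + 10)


(1) = 0.69*n^3 + 0.63*n^2 + 1.29*n + 3.99
(2) = 18*p^5 + 42*p^4 + 80*p^3 + 58*p^2 + 18*p - 24
(3) = 10*h^2 - 2*h + 3
(4) = 0.34*s^5 - 0.74*s^4 - 5.58*s^3 - 1.97*s^2 + 7.41*s - 1.7
(5) = -l^5 + 13*l^4 - 33*l^3 - 97*l^2 + 358*l - 240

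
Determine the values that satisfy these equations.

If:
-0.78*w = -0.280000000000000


Then:
w = 0.36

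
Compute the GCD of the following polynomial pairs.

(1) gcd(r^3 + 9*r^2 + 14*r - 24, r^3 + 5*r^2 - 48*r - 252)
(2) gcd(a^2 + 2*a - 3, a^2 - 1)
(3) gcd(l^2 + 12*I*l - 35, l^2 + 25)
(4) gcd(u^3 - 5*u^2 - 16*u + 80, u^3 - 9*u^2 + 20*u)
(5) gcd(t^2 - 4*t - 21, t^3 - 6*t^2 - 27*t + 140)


(1) = gcd((r - 1)*(r + 4)*(r + 6), (r - 7)*(r + 6)^2) = r + 6
(2) = gcd((a - 1)*(a + 3), (a - 1)*(a + 1)) = a - 1
(3) = l + 5*I
(4) = u^2 - 9*u + 20
(5) = t - 7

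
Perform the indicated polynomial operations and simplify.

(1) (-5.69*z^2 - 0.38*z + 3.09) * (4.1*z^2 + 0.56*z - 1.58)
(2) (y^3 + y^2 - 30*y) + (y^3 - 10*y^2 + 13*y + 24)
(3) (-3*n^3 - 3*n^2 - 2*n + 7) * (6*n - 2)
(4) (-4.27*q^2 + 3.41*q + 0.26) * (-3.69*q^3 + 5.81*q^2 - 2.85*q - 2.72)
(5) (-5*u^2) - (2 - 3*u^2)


(1) = -23.329*z^4 - 4.7444*z^3 + 21.4464*z^2 + 2.3308*z - 4.8822
(2) = 2*y^3 - 9*y^2 - 17*y + 24
(3) = -18*n^4 - 12*n^3 - 6*n^2 + 46*n - 14
(4) = 15.7563*q^5 - 37.3916*q^4 + 31.0222*q^3 + 3.4065*q^2 - 10.0162*q - 0.7072
(5) = -2*u^2 - 2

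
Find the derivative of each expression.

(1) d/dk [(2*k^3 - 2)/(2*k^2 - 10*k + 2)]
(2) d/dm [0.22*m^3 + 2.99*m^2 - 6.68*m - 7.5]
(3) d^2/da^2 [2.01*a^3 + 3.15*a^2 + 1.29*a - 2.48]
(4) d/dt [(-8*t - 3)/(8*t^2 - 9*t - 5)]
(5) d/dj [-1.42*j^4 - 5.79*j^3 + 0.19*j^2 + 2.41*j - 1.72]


(1) = (3*k^2*(k^2 - 5*k + 1) - (2*k - 5)*(k^3 - 1))/(k^2 - 5*k + 1)^2
(2) = 0.66*m^2 + 5.98*m - 6.68
(3) = 12.06*a + 6.3
(4) = (64*t^2 + 48*t + 13)/(64*t^4 - 144*t^3 + t^2 + 90*t + 25)
(5) = -5.68*j^3 - 17.37*j^2 + 0.38*j + 2.41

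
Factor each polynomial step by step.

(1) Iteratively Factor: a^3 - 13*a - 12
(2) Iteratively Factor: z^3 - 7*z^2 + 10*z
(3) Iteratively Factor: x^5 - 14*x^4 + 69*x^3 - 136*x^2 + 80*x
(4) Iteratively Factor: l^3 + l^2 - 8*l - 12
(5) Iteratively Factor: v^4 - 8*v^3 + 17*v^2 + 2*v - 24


(1) = (a - 4)*(a^2 + 4*a + 3) = (a - 4)*(a + 3)*(a + 1)
(2) = (z - 2)*(z^2 - 5*z) = (z - 5)*(z - 2)*(z)
(3) = (x - 4)*(x^4 - 10*x^3 + 29*x^2 - 20*x) = (x - 5)*(x - 4)*(x^3 - 5*x^2 + 4*x) = (x - 5)*(x - 4)*(x - 1)*(x^2 - 4*x) = x*(x - 5)*(x - 4)*(x - 1)*(x - 4)
(4) = (l + 2)*(l^2 - l - 6) = (l + 2)^2*(l - 3)
(5) = (v - 4)*(v^3 - 4*v^2 + v + 6) = (v - 4)*(v - 3)*(v^2 - v - 2) = (v - 4)*(v - 3)*(v - 2)*(v + 1)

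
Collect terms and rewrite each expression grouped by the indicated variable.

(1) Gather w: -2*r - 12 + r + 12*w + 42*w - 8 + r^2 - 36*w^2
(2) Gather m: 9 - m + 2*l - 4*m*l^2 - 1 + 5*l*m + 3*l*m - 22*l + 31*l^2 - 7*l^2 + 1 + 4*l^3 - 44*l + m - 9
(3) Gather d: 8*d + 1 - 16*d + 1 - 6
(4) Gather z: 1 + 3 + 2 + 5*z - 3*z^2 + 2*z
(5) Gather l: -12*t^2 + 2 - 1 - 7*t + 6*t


(1) = r^2 - r - 36*w^2 + 54*w - 20
(2) = 4*l^3 + 24*l^2 - 64*l + m*(-4*l^2 + 8*l)
(3) = -8*d - 4
(4) = -3*z^2 + 7*z + 6
(5) = -12*t^2 - t + 1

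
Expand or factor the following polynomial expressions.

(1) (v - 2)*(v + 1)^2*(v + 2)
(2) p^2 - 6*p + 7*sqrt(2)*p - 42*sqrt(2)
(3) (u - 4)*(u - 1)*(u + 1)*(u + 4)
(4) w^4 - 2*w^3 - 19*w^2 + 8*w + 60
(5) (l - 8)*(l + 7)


(1) = v^4 + 2*v^3 - 3*v^2 - 8*v - 4
(2) = (p - 6)*(p + 7*sqrt(2))
(3) = u^4 - 17*u^2 + 16
(4) = (w - 5)*(w - 2)*(w + 2)*(w + 3)
(5) = l^2 - l - 56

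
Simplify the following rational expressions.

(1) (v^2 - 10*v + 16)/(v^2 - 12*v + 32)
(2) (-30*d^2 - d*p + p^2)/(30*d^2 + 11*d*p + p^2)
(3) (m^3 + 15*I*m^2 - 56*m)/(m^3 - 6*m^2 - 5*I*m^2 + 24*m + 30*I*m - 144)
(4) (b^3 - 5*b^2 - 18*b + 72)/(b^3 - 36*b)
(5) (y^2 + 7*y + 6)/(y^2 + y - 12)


(1) = (v - 2)/(v - 4)
(2) = (-6*d + p)/(6*d + p)
(3) = (m^3 + 15*I*m^2 - 56*m)/(m^3 + m^2*(-6 - 5*I) + m*(24 + 30*I) - 144)
(4) = (b^2 + b - 12)/(b^2 + 6*b)
(5) = (y^2 + 7*y + 6)/(y^2 + y - 12)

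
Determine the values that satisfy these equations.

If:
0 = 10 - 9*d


Then:
d = 10/9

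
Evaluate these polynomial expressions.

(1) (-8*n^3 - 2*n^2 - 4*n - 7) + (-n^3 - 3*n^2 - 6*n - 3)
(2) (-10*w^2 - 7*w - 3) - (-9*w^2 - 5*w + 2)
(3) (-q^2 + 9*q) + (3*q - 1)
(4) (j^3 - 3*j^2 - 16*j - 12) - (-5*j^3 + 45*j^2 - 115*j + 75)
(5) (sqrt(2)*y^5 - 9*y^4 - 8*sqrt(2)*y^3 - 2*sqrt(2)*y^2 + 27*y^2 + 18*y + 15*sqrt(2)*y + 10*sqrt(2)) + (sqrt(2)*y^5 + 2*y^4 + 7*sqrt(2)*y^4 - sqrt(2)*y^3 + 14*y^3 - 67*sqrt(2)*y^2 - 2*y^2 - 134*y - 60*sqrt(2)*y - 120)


(1) = -9*n^3 - 5*n^2 - 10*n - 10
(2) = -w^2 - 2*w - 5
(3) = -q^2 + 12*q - 1
(4) = 6*j^3 - 48*j^2 + 99*j - 87
(5) = 2*sqrt(2)*y^5 - 7*y^4 + 7*sqrt(2)*y^4 - 9*sqrt(2)*y^3 + 14*y^3 - 69*sqrt(2)*y^2 + 25*y^2 - 116*y - 45*sqrt(2)*y - 120 + 10*sqrt(2)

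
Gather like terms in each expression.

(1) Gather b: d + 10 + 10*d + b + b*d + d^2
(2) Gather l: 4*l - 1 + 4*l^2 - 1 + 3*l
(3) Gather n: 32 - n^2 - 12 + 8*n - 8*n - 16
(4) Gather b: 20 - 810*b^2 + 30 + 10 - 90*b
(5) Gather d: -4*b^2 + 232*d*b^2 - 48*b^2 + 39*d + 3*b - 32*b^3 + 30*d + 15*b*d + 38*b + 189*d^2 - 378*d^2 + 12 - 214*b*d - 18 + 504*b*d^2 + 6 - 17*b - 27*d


(1) = b*(d + 1) + d^2 + 11*d + 10
(2) = 4*l^2 + 7*l - 2
(3) = 4 - n^2
(4) = -810*b^2 - 90*b + 60
(5) = -32*b^3 - 52*b^2 + 24*b + d^2*(504*b - 189) + d*(232*b^2 - 199*b + 42)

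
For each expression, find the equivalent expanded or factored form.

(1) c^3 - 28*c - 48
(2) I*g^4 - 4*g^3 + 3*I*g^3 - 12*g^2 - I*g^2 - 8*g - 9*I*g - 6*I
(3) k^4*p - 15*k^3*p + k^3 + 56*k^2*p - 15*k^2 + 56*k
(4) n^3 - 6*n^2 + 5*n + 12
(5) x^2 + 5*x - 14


(1) = (c - 6)*(c + 2)*(c + 4)
(2) = (g + 2)*(g + I)*(g + 3*I)*(I*g + I)
(3) = k*(k - 8)*(k - 7)*(k*p + 1)
(4) = (n - 4)*(n - 3)*(n + 1)
(5) = (x - 2)*(x + 7)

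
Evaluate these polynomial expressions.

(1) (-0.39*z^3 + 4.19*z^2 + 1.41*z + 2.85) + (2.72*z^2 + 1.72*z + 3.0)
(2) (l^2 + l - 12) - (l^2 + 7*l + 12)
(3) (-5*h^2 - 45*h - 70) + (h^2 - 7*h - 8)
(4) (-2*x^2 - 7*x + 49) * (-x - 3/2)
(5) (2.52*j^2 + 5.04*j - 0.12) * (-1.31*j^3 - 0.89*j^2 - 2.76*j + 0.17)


(1) = -0.39*z^3 + 6.91*z^2 + 3.13*z + 5.85
(2) = -6*l - 24
(3) = -4*h^2 - 52*h - 78
(4) = 2*x^3 + 10*x^2 - 77*x/2 - 147/2
(5) = -3.3012*j^5 - 8.8452*j^4 - 11.2836*j^3 - 13.3752*j^2 + 1.188*j - 0.0204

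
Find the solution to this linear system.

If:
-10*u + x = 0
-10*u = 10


Then:
u = -1
x = -10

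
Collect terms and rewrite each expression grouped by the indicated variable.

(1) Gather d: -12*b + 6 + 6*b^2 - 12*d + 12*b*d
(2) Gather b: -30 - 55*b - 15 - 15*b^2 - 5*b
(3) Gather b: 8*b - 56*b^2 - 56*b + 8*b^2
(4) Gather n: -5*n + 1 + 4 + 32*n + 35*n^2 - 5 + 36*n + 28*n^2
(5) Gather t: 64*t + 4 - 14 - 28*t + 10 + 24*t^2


(1) = 6*b^2 - 12*b + d*(12*b - 12) + 6
(2) = -15*b^2 - 60*b - 45
(3) = -48*b^2 - 48*b
(4) = 63*n^2 + 63*n
(5) = 24*t^2 + 36*t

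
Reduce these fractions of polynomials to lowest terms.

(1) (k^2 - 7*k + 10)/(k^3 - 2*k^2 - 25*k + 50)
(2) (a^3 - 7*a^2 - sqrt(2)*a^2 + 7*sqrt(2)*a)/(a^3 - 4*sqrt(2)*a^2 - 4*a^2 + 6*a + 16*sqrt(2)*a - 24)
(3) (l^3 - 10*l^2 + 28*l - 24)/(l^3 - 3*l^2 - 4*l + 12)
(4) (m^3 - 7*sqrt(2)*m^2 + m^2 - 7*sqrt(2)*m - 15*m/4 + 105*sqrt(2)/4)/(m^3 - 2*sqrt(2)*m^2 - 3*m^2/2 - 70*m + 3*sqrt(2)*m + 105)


(1) = 1/(k + 5)
(2) = (a^2 - 7*a)/(a^2 + a*(-3*sqrt(2) - 4) + 12*sqrt(2))
(3) = (l^2 - 8*l + 12)/(l^2 - l - 6)
(4) = (8*m + 20)/(8*m + 40*sqrt(2))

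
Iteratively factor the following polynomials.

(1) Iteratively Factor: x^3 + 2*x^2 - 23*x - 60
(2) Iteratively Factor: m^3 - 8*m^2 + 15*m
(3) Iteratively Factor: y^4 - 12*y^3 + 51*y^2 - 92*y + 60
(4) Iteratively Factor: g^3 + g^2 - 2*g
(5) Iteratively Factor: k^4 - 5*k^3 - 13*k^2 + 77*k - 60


(1) = (x + 3)*(x^2 - x - 20) = (x + 3)*(x + 4)*(x - 5)
(2) = (m - 5)*(m^2 - 3*m) = (m - 5)*(m - 3)*(m)
(3) = (y - 3)*(y^3 - 9*y^2 + 24*y - 20) = (y - 3)*(y - 2)*(y^2 - 7*y + 10) = (y - 3)*(y - 2)^2*(y - 5)
(4) = (g + 2)*(g^2 - g) = (g - 1)*(g + 2)*(g)
(5) = (k - 1)*(k^3 - 4*k^2 - 17*k + 60) = (k - 5)*(k - 1)*(k^2 + k - 12) = (k - 5)*(k - 1)*(k + 4)*(k - 3)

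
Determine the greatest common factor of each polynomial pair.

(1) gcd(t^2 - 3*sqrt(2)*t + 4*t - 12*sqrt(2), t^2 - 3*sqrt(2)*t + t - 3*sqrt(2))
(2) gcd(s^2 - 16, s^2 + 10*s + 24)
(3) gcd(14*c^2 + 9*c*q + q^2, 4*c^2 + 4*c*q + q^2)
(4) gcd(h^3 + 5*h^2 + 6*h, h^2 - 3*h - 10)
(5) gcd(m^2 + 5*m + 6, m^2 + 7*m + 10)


(1) = t - 3*sqrt(2)
(2) = gcd((s - 4)*(s + 4), (s + 4)*(s + 6)) = s + 4
(3) = gcd((2*c + q)*(7*c + q), (2*c + q)^2) = 2*c + q
(4) = gcd(h*(h + 2)*(h + 3), (h - 5)*(h + 2)) = h + 2
(5) = gcd((m + 2)*(m + 3), (m + 2)*(m + 5)) = m + 2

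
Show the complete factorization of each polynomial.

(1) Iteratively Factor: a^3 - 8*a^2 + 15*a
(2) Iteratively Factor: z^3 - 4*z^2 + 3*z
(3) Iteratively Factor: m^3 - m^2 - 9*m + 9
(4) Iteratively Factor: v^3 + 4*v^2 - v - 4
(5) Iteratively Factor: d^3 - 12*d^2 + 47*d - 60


(1) = (a - 5)*(a^2 - 3*a) = (a - 5)*(a - 3)*(a)
(2) = (z - 3)*(z^2 - z) = (z - 3)*(z - 1)*(z)
(3) = (m + 3)*(m^2 - 4*m + 3) = (m - 1)*(m + 3)*(m - 3)
(4) = (v + 4)*(v^2 - 1) = (v + 1)*(v + 4)*(v - 1)
(5) = (d - 4)*(d^2 - 8*d + 15) = (d - 4)*(d - 3)*(d - 5)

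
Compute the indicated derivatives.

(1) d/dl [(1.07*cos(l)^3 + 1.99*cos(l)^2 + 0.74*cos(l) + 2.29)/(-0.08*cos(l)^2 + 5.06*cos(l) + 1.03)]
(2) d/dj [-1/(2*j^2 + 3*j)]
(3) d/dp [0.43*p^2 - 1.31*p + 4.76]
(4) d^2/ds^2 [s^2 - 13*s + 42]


(1) = (0.0856*cos(l)^4 - 10.8284*cos(l)^3 - 13.4349*cos(l)^2 - 4.4658*cos(l) + 10.8252)*sin(l)/(0.0064*cos(l)^4 - 0.8096*cos(l)^3 + 25.4388*cos(l)^2 + 10.4236*cos(l) + 1.0609)
(2) = (4*j + 3)/(j^2*(2*j + 3)^2)
(3) = 0.86*p - 1.31
(4) = 2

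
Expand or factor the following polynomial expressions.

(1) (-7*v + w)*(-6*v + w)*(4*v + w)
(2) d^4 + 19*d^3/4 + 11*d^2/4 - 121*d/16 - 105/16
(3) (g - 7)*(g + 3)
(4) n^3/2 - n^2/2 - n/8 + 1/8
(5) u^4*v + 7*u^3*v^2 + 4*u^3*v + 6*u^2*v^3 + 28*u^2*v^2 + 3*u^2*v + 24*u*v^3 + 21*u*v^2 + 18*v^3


(1) = 168*v^3 - 10*v^2*w - 9*v*w^2 + w^3
(2) = (d - 5/4)*(d + 1)*(d + 3/2)*(d + 7/2)
(3) = g^2 - 4*g - 21
(4) = (n/2 + 1/4)*(n - 1)*(n - 1/2)
(5) = (u + 3)*(u + v)*(u + 6*v)*(u*v + v)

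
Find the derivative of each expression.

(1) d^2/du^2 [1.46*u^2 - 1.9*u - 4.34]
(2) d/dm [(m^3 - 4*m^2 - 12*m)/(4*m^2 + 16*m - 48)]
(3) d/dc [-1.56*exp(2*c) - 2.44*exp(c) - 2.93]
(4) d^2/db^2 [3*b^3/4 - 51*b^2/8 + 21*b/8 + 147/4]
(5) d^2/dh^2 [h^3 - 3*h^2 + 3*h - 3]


(1) = 2.92000000000000
(2) = (m^4 + 8*m^3 - 40*m^2 + 96*m + 144)/(4*(m^4 + 8*m^3 - 8*m^2 - 96*m + 144))
(3) = (-3.12*exp(c) - 2.44)*exp(c)
(4) = 9*b/2 - 51/4
(5) = 6*h - 6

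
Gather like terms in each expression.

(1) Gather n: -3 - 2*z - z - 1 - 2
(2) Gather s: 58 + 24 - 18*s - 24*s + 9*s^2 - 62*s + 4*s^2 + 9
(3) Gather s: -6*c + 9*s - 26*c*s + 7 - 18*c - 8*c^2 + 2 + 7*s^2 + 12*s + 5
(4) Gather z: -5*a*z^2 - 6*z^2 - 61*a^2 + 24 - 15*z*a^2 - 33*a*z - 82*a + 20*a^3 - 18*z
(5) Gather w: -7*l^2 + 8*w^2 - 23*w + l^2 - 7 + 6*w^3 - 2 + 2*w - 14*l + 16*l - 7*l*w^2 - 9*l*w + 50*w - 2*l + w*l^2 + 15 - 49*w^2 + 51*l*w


(1) = -3*z - 6
(2) = 13*s^2 - 104*s + 91
(3) = -8*c^2 - 24*c + 7*s^2 + s*(21 - 26*c) + 14
(4) = 20*a^3 - 61*a^2 - 82*a + z^2*(-5*a - 6) + z*(-15*a^2 - 33*a - 18) + 24
(5) = -6*l^2 + 6*w^3 + w^2*(-7*l - 41) + w*(l^2 + 42*l + 29) + 6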